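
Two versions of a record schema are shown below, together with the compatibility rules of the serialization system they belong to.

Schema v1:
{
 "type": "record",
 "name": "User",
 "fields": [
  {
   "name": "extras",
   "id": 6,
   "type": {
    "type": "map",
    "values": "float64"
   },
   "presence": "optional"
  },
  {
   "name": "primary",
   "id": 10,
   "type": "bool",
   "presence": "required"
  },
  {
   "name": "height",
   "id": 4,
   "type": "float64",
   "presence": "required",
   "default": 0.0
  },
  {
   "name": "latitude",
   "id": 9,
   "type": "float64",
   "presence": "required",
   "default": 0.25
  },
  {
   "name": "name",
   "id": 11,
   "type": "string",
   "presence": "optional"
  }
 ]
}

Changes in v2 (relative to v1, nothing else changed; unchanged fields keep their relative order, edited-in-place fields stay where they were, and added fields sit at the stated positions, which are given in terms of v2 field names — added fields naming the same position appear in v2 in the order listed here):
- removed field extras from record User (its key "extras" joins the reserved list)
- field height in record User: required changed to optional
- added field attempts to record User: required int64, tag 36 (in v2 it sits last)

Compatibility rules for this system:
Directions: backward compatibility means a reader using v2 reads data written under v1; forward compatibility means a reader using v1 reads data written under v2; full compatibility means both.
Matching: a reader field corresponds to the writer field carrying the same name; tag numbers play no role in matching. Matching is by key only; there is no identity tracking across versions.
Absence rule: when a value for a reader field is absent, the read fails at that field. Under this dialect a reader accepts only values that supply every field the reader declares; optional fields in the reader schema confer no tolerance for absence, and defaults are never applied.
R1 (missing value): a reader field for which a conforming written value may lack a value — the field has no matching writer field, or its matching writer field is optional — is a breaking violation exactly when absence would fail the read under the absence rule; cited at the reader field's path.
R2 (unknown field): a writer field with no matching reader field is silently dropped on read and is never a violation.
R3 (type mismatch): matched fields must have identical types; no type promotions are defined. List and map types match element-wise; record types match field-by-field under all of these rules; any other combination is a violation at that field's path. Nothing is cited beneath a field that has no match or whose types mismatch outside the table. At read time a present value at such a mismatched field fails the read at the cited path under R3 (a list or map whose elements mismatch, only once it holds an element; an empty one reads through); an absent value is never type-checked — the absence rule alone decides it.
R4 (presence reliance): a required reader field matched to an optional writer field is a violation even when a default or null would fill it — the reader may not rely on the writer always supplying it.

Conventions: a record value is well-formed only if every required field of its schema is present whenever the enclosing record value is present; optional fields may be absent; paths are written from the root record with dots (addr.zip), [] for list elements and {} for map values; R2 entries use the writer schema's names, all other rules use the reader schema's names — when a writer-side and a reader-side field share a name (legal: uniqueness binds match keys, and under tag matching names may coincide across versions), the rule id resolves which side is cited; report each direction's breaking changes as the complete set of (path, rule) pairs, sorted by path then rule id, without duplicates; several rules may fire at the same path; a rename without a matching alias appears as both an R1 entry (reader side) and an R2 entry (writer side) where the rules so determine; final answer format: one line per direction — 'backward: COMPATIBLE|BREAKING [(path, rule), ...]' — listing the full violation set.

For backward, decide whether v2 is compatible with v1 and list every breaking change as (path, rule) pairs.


in User below, arrows point writer -> reader
backward for User (reader v2, writer v1):
  primary: paired with writer primary (bool -> bool; writer required)
  height: paired with writer height (float64 -> float64; writer required)
  latitude: paired with writer latitude (float64 -> float64; writer required)
  name: paired with writer name (string -> string; writer optional)
  no writer field matches reader attempts
  extras (writer side), unknown to reader
  R1 fires at attempts
  R1 fires at name
  backward on User therefore BREAKING (2)
checking off the User differences that do not matter here:
  field height in record User: required changed to optional -> matters only for User's forward compatibility — outside the asked direction

backward: BREAKING [(attempts, R1), (name, R1)]


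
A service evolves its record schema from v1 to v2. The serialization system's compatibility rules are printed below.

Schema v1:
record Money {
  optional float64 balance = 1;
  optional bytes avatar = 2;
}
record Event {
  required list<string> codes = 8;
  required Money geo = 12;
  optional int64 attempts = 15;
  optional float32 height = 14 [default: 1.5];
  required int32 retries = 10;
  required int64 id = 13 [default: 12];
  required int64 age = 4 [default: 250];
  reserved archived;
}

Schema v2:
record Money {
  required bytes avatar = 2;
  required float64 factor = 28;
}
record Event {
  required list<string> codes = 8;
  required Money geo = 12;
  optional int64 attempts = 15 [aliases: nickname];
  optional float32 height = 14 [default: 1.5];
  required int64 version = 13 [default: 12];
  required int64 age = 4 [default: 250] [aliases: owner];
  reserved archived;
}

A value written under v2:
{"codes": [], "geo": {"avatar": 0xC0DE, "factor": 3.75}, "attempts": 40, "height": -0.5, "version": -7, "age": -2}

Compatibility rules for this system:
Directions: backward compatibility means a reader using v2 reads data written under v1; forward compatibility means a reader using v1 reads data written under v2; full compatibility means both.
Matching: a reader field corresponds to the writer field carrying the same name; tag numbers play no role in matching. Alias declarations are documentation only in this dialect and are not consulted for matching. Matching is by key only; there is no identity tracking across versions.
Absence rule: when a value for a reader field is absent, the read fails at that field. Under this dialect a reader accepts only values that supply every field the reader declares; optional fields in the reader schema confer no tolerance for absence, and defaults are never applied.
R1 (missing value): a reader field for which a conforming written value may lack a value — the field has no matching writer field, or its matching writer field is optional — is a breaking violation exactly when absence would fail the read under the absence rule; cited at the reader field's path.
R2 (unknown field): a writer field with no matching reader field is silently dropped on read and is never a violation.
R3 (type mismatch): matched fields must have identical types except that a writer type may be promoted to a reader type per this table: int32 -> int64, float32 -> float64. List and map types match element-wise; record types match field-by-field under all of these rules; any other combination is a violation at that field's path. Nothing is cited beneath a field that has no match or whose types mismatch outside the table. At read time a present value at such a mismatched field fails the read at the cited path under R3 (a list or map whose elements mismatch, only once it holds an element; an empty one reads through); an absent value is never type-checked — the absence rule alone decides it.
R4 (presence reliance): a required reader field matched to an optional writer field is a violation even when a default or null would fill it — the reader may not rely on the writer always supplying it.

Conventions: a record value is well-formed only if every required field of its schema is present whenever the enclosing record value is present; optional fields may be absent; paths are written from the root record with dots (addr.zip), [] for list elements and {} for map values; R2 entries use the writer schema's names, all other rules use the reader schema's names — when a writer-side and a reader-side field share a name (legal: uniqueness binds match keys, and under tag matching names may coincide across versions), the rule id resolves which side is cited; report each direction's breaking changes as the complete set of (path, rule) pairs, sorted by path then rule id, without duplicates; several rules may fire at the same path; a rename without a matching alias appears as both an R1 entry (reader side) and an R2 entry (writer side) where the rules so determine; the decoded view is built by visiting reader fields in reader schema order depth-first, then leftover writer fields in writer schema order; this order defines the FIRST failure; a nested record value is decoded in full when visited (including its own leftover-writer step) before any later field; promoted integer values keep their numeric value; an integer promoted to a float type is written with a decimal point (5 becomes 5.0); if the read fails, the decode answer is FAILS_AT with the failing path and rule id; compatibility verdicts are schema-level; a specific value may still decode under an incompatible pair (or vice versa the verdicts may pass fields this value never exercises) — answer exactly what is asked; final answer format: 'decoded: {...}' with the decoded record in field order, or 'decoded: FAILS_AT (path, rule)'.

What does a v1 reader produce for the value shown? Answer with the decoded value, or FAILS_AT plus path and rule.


decoded: FAILS_AT (geo.balance, R1)

arrows below run writer -> reader for Event
decode (reader v1):
  codes := []
  read fails at geo.balance under R1 (no fill)
  => FAILS_AT (geo.balance, R1)
diffs on Event not affecting the asked answer:
  field avatar in record Money: optional changed to required -> matters for Event compatibility verdicts, not for this value's decode
  renamed field id to version in record Event -> matters for Event compatibility verdicts, not for this value's decode
  added field factor to record Money: required float64, tag 28 (in v2 it sits last) -> matters for Event compatibility verdicts, not for this value's decode
  removed field retries from record Event -> matters for Event compatibility verdicts, not for this value's decode


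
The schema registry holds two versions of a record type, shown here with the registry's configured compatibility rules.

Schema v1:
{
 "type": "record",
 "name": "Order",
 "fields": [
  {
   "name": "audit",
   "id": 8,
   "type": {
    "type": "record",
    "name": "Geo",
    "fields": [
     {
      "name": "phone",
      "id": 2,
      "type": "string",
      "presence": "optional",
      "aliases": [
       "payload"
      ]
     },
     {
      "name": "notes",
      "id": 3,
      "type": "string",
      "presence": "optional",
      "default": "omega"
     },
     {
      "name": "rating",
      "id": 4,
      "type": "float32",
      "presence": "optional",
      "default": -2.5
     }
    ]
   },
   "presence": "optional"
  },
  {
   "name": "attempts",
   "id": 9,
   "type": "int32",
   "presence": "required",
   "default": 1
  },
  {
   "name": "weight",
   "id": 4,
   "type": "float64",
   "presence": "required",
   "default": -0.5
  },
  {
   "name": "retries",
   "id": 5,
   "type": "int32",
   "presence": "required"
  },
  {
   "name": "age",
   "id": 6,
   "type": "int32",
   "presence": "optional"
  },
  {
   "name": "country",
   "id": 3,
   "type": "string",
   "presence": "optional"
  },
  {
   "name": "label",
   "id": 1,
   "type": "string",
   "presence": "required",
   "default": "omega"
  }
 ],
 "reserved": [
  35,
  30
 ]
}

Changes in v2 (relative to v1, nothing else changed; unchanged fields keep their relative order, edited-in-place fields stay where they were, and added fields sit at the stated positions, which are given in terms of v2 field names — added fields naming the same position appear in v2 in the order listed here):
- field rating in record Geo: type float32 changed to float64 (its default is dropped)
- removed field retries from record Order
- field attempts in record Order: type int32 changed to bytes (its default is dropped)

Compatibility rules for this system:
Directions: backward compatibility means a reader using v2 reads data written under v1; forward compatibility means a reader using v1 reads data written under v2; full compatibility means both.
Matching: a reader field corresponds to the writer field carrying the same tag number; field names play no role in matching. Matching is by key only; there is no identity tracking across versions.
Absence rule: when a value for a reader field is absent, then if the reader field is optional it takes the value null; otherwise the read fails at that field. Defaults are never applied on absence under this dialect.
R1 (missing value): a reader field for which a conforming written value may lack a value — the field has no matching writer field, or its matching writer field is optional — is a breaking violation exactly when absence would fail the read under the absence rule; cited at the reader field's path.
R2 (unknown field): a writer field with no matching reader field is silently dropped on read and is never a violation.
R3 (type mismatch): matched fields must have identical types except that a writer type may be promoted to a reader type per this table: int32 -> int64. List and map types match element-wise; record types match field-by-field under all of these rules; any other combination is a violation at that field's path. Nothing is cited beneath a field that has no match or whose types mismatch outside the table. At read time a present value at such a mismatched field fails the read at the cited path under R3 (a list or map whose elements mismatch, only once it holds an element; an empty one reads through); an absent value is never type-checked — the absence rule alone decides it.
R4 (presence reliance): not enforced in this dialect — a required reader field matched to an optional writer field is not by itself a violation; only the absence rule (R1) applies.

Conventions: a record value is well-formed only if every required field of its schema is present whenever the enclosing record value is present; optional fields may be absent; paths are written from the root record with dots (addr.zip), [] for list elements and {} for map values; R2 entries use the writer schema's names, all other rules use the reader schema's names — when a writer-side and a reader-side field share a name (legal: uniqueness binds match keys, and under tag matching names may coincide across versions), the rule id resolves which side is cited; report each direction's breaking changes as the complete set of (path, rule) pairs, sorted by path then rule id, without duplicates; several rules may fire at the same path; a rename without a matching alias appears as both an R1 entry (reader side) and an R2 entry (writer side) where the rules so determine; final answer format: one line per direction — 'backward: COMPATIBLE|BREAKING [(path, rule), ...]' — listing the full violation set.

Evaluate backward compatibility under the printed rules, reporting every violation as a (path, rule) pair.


backward: BREAKING [(attempts, R3), (audit.rating, R3)]

in Order below, arrows point writer -> reader
checking backward for Order: reader v2 against writer v1:
  audit <- audit (Geo -> Geo, writer optional)
  attempts <- attempts (int32 -> bytes, writer required)
  weight <- weight (float64 -> float64, writer required)
  age <- age (int32 -> int32, writer optional)
  country <- country (string -> string, writer optional)
  label <- label (string -> string, writer required)
  leftover writer field: retries
  audit.phone <- audit.phone (string -> string, writer optional)
  audit.notes <- audit.notes (string -> string, writer optional)
  audit.rating <- audit.rating (float32 -> float64, writer optional)
  violation R3 at attempts
  violation R3 at audit.rating
  => 2 violation(s): backward is BREAKING for Order
checking off the Order differences that do not matter here:
  removed field retries from record Order -> matters only for Order's forward compatibility — outside the asked direction


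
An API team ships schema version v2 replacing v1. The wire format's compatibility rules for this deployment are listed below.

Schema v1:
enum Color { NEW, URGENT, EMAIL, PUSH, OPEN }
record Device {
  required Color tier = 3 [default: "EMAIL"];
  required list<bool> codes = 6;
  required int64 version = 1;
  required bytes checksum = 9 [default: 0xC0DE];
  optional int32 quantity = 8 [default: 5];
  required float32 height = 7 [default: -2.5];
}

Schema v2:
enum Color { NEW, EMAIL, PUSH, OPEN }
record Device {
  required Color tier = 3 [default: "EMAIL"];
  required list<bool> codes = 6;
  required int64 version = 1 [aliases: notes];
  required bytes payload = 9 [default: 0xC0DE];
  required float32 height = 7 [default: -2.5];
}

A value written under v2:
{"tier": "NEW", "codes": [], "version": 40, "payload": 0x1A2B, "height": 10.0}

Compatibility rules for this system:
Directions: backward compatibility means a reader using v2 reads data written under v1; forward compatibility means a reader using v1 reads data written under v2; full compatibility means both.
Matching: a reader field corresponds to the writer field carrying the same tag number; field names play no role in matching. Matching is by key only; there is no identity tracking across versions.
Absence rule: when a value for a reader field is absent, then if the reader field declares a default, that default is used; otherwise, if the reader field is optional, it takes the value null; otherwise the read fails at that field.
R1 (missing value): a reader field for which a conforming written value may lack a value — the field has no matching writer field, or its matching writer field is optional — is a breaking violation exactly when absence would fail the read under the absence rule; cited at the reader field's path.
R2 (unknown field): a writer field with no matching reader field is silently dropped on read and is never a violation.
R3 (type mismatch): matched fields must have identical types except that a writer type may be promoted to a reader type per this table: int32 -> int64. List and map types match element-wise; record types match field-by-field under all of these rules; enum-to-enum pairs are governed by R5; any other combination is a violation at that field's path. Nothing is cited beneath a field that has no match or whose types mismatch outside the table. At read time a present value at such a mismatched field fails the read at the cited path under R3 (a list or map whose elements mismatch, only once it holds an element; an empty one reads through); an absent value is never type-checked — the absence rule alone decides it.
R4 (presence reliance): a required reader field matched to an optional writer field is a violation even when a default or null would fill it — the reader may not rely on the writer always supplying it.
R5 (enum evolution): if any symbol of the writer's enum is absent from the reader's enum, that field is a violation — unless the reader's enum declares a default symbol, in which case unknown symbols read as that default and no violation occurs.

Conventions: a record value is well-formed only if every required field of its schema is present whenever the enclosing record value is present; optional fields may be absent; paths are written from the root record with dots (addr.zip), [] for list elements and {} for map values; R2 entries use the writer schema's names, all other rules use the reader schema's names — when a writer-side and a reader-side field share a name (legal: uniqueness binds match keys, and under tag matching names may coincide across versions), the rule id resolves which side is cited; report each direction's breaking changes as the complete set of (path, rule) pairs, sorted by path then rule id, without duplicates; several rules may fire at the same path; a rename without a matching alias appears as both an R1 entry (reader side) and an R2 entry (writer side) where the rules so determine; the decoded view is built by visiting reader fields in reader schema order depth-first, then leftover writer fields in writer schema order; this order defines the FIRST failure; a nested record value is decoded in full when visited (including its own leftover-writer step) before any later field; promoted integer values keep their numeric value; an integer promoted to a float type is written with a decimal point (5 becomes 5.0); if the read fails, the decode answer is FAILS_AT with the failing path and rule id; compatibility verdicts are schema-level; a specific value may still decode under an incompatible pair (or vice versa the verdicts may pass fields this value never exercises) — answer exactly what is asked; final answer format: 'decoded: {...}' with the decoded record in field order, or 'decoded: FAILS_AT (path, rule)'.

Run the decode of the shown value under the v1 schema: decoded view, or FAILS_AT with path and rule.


decoded: {"tier": "NEW", "codes": [], "version": 40, "checksum": 0x1A2B, "quantity": 5, "height": 10.0}

in Device below, arrows point writer -> reader
decoding the Device value with the v1 reader:
  tier := "NEW"
  codes := []
  version := 40
  checksum := 0x1A2B (from writer payload)
  quantity := 5 (no value, default fills)
  height := 10.0
  => decoded: {"tier": "NEW", "codes": [], "version": 40, "checksum": 0x1A2B, "quantity": 5, "height": 10.0}
checking off the Device differences that do not matter here:
  removed field quantity from record Device -> triggers nothing under the printed rules; the Device answer is the same either way
  enum Color (field tier in record Device): symbol URGENT removed -> matters for Device compatibility verdicts, not for this value's decode
  renamed field checksum to payload in record Device -> triggers nothing under the printed rules; the Device answer is the same either way


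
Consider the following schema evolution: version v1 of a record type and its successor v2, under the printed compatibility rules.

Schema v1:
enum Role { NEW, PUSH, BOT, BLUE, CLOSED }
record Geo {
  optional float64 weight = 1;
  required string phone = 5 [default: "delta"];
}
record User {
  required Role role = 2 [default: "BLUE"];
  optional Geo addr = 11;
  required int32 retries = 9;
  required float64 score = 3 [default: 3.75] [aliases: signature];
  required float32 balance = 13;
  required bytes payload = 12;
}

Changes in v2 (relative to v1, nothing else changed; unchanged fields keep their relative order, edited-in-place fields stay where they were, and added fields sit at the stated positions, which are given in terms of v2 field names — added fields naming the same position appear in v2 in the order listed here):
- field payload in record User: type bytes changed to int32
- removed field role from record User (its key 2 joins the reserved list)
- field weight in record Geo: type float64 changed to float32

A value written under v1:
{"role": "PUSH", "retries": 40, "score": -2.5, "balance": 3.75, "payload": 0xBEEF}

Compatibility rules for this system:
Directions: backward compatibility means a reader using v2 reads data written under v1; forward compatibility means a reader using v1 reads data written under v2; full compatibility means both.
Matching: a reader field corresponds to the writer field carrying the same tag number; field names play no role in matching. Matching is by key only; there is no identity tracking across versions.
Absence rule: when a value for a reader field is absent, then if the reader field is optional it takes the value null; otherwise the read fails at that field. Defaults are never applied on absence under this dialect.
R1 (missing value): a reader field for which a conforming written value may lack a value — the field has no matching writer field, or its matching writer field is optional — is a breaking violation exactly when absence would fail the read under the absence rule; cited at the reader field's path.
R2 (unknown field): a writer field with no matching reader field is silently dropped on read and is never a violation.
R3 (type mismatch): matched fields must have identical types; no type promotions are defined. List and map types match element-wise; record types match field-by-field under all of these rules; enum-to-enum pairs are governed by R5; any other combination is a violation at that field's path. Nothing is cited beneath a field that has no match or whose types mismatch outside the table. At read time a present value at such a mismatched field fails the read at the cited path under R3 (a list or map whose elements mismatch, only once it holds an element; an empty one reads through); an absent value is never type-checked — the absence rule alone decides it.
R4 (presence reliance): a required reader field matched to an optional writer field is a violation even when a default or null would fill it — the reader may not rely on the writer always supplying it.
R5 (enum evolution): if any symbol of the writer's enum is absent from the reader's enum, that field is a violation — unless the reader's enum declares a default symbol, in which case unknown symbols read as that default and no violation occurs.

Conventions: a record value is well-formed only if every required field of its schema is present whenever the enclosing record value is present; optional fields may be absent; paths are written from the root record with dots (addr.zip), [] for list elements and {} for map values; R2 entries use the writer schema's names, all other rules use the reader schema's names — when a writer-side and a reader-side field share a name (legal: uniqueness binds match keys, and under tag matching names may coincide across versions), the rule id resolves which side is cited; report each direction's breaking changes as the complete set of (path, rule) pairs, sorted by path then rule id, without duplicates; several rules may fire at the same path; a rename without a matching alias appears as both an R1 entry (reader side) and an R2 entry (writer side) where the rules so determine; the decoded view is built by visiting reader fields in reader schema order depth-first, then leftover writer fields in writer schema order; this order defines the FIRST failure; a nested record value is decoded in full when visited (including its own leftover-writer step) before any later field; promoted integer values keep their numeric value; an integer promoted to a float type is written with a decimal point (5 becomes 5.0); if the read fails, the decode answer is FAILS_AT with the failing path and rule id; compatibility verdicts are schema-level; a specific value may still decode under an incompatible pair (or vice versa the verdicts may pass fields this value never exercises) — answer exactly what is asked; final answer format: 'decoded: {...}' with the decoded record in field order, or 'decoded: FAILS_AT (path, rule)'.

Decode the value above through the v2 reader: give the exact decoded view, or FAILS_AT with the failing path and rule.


decoded: FAILS_AT (payload, R3)

each type pair in User: writer, then reader
migrating the User value to v2:
  addr := null (absent, optional -> null)
  retries := 40
  score := -2.5
  balance := 3.75
  read fails at payload under R3
  => FAILS_AT (payload, R3)
remaining User differences; none change what is asked:
  removed field role from record User (its key 2 joins the reserved list) -> a verdict-level change on User — the shown value reads the same
  field weight in record Geo: type float64 changed to float32 -> a verdict-level change on User — the shown value reads the same


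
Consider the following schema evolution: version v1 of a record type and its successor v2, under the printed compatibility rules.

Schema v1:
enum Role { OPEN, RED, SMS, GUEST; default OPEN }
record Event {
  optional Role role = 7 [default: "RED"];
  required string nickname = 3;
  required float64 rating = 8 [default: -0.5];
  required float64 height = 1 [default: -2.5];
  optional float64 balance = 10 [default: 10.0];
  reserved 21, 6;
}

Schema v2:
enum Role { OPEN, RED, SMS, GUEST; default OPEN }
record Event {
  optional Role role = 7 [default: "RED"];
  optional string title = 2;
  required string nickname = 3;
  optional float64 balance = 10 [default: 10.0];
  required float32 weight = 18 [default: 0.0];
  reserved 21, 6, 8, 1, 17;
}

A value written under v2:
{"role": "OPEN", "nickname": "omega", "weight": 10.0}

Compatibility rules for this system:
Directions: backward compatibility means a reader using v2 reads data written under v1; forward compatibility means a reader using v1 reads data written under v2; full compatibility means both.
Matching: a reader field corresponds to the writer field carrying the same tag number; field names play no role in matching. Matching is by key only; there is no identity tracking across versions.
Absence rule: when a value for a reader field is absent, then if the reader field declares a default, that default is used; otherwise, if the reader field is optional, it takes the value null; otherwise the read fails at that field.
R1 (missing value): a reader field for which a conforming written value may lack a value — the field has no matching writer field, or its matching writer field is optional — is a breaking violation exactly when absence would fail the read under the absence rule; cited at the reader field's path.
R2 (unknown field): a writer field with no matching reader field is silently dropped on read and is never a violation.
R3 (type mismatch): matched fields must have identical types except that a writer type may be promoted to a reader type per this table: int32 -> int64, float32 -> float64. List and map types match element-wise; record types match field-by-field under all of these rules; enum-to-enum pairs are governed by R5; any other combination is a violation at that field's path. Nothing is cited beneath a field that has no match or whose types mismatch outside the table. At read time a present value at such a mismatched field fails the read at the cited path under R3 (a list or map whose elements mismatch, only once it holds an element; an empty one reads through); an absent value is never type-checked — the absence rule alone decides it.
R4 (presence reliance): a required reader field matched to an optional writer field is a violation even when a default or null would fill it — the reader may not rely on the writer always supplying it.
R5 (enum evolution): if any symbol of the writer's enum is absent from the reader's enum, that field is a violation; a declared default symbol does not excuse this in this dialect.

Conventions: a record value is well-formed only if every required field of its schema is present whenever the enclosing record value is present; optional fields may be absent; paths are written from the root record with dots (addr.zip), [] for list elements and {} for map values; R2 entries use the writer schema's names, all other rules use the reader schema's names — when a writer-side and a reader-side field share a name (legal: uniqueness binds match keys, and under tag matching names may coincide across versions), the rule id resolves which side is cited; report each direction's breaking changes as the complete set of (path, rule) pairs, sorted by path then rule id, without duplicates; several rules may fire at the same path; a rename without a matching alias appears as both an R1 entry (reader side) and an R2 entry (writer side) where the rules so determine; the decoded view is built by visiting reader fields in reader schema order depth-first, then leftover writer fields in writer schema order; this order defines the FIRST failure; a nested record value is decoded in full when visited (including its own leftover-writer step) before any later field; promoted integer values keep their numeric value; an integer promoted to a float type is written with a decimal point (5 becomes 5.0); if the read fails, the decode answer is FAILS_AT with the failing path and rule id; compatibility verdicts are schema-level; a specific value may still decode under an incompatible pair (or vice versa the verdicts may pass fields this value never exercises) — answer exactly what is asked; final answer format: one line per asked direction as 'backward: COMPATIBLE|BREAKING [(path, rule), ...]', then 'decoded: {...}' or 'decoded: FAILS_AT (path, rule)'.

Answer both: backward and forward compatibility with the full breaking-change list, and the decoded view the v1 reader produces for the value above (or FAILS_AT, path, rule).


backward: COMPATIBLE []; forward: COMPATIBLE []; decoded: {"role": "OPEN", "nickname": "omega", "rating": -0.5, "height": -2.5, "balance": 10.0}

arrows below run writer -> reader for Event
backward analysis of Event with v2 as reader and v1 as writer:
  writer optional, Role -> Role: reader role maps from writer role
  no writer field matches reader title
  writer required, string -> string: reader nickname maps from writer nickname
  writer optional, float64 -> float64: reader balance maps from writer balance
  no writer field matches reader weight
  writer rating: unknown to reader
  writer height: unknown to reader
  => backward: COMPATIBLE
forward analysis of Event with v1 as reader and v2 as writer:
  writer optional, Role -> Role: reader role maps from writer role
  writer required, string -> string: reader nickname maps from writer nickname
  no writer field matches reader rating
  no writer field matches reader height
  writer optional, float64 -> float64: reader balance maps from writer balance
  writer title: unknown to reader
  writer weight: unknown to reader
  => forward: COMPATIBLE
migrating the Event value to v1:
  role := "OPEN"
  nickname := "omega"
  rating := -0.5 (absent -> default)
  height := -2.5 (absent -> default)
  balance := 10.0 (absent -> default)
  writer weight: unknown -> dropped
  => decoded: {"role": "OPEN", "nickname": "omega", "rating": -0.5, "height": -2.5, "balance": 10.0}


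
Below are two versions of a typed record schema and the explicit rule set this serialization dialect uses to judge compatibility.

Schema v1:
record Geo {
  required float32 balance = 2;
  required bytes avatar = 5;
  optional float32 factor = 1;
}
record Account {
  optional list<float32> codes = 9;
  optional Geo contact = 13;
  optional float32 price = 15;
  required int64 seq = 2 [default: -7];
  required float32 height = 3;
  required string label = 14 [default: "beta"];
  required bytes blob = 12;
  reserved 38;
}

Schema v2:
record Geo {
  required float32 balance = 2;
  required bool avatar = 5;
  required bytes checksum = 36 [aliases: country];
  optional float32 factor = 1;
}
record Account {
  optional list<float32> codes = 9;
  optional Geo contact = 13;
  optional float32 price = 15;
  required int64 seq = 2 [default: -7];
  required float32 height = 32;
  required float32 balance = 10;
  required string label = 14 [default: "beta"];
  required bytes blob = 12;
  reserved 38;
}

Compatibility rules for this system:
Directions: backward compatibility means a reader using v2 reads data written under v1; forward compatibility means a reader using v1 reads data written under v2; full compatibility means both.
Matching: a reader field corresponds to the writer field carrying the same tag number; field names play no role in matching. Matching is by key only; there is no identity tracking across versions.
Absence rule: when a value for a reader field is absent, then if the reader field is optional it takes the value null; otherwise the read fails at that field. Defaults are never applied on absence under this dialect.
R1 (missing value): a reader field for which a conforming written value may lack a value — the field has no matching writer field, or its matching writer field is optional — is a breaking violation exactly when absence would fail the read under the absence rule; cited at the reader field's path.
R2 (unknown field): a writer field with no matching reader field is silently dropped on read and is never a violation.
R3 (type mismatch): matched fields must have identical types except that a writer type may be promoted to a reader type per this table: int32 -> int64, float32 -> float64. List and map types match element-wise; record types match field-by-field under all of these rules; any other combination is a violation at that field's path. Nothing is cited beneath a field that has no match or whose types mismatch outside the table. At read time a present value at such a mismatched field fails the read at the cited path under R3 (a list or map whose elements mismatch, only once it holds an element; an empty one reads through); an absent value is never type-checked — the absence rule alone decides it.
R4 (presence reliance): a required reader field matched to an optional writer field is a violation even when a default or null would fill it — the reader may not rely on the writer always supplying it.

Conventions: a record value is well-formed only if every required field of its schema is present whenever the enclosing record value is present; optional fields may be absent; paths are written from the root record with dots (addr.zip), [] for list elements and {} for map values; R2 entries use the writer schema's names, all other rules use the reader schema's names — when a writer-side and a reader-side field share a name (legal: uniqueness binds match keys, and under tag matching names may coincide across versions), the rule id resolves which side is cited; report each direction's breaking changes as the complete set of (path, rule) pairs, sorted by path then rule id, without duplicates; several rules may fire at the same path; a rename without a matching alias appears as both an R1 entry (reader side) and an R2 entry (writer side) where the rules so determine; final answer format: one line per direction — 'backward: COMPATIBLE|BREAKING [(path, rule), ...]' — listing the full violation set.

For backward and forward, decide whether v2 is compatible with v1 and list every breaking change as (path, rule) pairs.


the writer's type comes first in each Account pair
backward on Account — v2 reading data written by v1:
  list<float32> -> list<float32>, writer optional: codes aligns to codes
  Geo -> Geo, writer optional: contact aligns to contact
  float32 -> float32, writer optional: price aligns to price
  int64 -> int64, writer required: seq aligns to seq
  height: no writer match
  balance: no writer match
  string -> string, writer required: label aligns to label
  bytes -> bytes, writer required: blob aligns to blob
  writer field height has no reader counterpart
  float32 -> float32, writer required: contact.balance aligns to contact.balance
  bytes -> bool, writer required: contact.avatar aligns to contact.avatar
  contact.checksum: no writer match
  float32 -> float32, writer optional: contact.factor aligns to contact.factor
  breaking: (balance, R1)
  breaking: (contact.avatar, R3)
  breaking: (contact.checksum, R1)
  breaking: (height, R1)
  => backward verdict for Account: BREAKING, 4 violation(s)
forward on Account — v1 reading data written by v2:
  list<float32> -> list<float32>, writer optional: codes aligns to codes
  Geo -> Geo, writer optional: contact aligns to contact
  float32 -> float32, writer optional: price aligns to price
  int64 -> int64, writer required: seq aligns to seq
  height: no writer match
  string -> string, writer required: label aligns to label
  bytes -> bytes, writer required: blob aligns to blob
  writer field height has no reader counterpart
  writer field balance has no reader counterpart
  float32 -> float32, writer required: contact.balance aligns to contact.balance
  bool -> bytes, writer required: contact.avatar aligns to contact.avatar
  float32 -> float32, writer optional: contact.factor aligns to contact.factor
  writer field contact.checksum has no reader counterpart
  breaking: (contact.avatar, R3)
  breaking: (height, R1)
  => forward verdict for Account: BREAKING, 2 violation(s)

backward: BREAKING [(balance, R1), (contact.avatar, R3), (contact.checksum, R1), (height, R1)]; forward: BREAKING [(contact.avatar, R3), (height, R1)]
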